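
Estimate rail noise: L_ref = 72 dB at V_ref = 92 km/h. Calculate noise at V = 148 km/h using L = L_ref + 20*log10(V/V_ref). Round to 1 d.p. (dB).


V/V_ref = 148 / 92 = 1.608696
log10(1.608696) = 0.206474
20 * 0.206474 = 4.1295
L = 72 + 4.1295 = 76.1 dB

76.1


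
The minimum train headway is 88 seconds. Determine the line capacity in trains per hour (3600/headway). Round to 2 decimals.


Capacity = 3600 / headway
Capacity = 3600 / 88
Capacity = 40.91 trains/hour

40.91


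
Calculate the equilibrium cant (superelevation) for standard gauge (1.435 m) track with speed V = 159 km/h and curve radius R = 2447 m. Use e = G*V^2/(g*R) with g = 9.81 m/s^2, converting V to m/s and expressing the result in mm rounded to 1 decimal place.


Convert speed: V = 159 / 3.6 = 44.1667 m/s
Apply formula: e = 1.435 * 44.1667^2 / (9.81 * 2447)
e = 1.435 * 1950.6944 / 24005.07
e = 0.116611 m = 116.6 mm

116.6


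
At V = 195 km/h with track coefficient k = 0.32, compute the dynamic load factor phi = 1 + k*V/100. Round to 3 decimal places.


phi = 1 + k * V / 100
phi = 1 + 0.32 * 195 / 100
phi = 1 + 0.624
phi = 1.624

1.624


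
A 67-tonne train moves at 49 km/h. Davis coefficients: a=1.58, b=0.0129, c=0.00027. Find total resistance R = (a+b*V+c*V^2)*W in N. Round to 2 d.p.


b*V = 0.0129 * 49 = 0.6321
c*V^2 = 0.00027 * 2401 = 0.64827
R_per_t = 1.58 + 0.6321 + 0.64827 = 2.86037 N/t
R_total = 2.86037 * 67 = 191.64 N

191.64


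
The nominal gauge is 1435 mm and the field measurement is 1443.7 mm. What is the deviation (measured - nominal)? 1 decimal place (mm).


Deviation = measured - nominal
Deviation = 1443.7 - 1435
Deviation = 8.7 mm

8.7


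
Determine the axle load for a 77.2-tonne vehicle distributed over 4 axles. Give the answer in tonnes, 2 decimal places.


Load per axle = total weight / number of axles
Load = 77.2 / 4
Load = 19.30 tonnes

19.30


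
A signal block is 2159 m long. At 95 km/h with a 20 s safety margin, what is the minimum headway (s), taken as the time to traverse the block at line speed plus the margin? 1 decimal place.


V = 95 / 3.6 = 26.3889 m/s
Block traversal time = 2159 / 26.3889 = 81.8147 s
Headway = 81.8147 + 20
Headway = 101.8 s

101.8


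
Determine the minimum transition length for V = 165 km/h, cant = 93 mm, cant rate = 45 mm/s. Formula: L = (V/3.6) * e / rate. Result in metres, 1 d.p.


Convert speed: V = 165 / 3.6 = 45.8333 m/s
L = 45.8333 * 93 / 45
L = 4262.5 / 45
L = 94.7 m

94.7


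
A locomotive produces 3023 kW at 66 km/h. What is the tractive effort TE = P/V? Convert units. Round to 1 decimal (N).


Convert: P = 3023 kW = 3023000 W
V = 66 / 3.6 = 18.3333 m/s
TE = 3023000 / 18.3333
TE = 164890.9 N

164890.9


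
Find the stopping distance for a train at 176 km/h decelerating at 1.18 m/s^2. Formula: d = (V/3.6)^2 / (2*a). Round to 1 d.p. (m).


Convert speed: V = 176 / 3.6 = 48.8889 m/s
V^2 = 2390.1235
d = 2390.1235 / (2 * 1.18)
d = 2390.1235 / 2.36
d = 1012.8 m

1012.8


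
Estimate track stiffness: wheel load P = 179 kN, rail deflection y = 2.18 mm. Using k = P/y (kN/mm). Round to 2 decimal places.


Track stiffness k = P / y
k = 179 / 2.18
k = 82.11 kN/mm

82.11


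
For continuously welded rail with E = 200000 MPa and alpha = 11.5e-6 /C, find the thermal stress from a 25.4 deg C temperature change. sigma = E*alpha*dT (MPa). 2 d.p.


sigma = E * alpha * dT
sigma = 200000 * 11.5e-6 * 25.4
sigma = 2.3 * 25.4
sigma = 58.42 MPa

58.42


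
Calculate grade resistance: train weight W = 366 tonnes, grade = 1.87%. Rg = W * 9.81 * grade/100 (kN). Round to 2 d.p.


Rg = W * 9.81 * grade / 100
Rg = 366 * 9.81 * 1.87 / 100
Rg = 3590.46 * 0.0187
Rg = 67.14 kN

67.14


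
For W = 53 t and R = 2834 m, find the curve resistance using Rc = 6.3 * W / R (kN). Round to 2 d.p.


Rc = 6.3 * W / R
Rc = 6.3 * 53 / 2834
Rc = 333.9 / 2834
Rc = 0.12 kN

0.12


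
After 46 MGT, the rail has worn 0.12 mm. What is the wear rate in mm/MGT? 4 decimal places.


Wear rate = total wear / cumulative tonnage
Rate = 0.12 / 46
Rate = 0.0026 mm/MGT

0.0026


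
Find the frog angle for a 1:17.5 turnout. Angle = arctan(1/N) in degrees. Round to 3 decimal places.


1/N = 1/17.5 = 0.057143
angle = arctan(0.057143) = 0.057081 rad
angle = 0.057081 * 180/pi = 3.270 degrees

3.270


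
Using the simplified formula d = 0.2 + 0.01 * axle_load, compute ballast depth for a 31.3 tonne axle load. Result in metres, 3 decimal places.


d = 0.2 + 0.01 * 31.3
d = 0.2 + 0.313
d = 0.513 m

0.513


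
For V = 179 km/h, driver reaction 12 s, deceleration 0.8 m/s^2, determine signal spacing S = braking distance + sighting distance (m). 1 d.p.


V = 179 / 3.6 = 49.7222 m/s
Braking distance = 49.7222^2 / (2*0.8) = 1545.1871 m
Sighting distance = 49.7222 * 12 = 596.6667 m
S = 1545.1871 + 596.6667 = 2141.9 m

2141.9


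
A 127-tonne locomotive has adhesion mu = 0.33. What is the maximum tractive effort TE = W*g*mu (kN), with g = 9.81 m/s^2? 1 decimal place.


TE_max = W * g * mu
TE_max = 127 * 9.81 * 0.33
TE_max = 1245.87 * 0.33
TE_max = 411.1 kN

411.1


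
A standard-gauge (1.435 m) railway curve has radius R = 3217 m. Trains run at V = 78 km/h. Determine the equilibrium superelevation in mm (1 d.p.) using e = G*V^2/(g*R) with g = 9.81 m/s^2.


Convert speed: V = 78 / 3.6 = 21.6667 m/s
Apply formula: e = 1.435 * 21.6667^2 / (9.81 * 3217)
e = 1.435 * 469.4444 / 31558.77
e = 0.021346 m = 21.3 mm

21.3


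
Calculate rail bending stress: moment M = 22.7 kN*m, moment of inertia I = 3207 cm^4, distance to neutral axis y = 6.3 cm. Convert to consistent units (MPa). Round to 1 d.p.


Convert units:
M = 22.7 kN*m = 22700000 N*mm
y = 6.3 cm = 63 mm
I = 3207 cm^4 = 32070000 mm^4
sigma = 22700000 * 63 / 32070000
sigma = 44.6 MPa

44.6


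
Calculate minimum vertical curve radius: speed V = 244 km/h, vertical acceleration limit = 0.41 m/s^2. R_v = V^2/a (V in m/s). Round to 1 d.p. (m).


Convert speed: V = 244 / 3.6 = 67.7778 m/s
V^2 = 4593.8272 m^2/s^2
R_v = 4593.8272 / 0.41
R_v = 11204.5 m

11204.5


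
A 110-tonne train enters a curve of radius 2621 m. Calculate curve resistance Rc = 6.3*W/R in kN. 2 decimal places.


Rc = 6.3 * W / R
Rc = 6.3 * 110 / 2621
Rc = 693.0 / 2621
Rc = 0.26 kN

0.26


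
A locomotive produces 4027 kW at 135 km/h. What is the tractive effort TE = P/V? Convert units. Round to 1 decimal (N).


Convert: P = 4027 kW = 4027000 W
V = 135 / 3.6 = 37.5 m/s
TE = 4027000 / 37.5
TE = 107386.7 N

107386.7


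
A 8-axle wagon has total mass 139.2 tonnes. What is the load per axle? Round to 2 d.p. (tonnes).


Load per axle = total weight / number of axles
Load = 139.2 / 8
Load = 17.40 tonnes

17.40


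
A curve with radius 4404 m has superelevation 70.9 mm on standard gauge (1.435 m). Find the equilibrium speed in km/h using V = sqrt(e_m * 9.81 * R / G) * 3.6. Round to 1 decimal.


Convert cant: e = 70.9 mm = 0.0709 m
V_ms = sqrt(0.0709 * 9.81 * 4404 / 1.435)
V_ms = sqrt(2134.571231) = 46.2014 m/s
V = 46.2014 * 3.6 = 166.3 km/h

166.3


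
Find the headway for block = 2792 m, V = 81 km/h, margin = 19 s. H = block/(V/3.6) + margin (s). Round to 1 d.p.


V = 81 / 3.6 = 22.5 m/s
Block traversal time = 2792 / 22.5 = 124.0889 s
Headway = 124.0889 + 19
Headway = 143.1 s

143.1


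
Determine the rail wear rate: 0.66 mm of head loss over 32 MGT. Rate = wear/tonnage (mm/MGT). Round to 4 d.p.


Wear rate = total wear / cumulative tonnage
Rate = 0.66 / 32
Rate = 0.0206 mm/MGT

0.0206


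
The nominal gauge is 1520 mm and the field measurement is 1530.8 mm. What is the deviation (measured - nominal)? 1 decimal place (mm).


Deviation = measured - nominal
Deviation = 1530.8 - 1520
Deviation = 10.8 mm

10.8


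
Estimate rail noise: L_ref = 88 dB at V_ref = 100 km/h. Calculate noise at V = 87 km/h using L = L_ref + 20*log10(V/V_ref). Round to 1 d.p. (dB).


V/V_ref = 87 / 100 = 0.87
log10(0.87) = -0.060481
20 * -0.060481 = -1.2096
L = 88 + -1.2096 = 86.8 dB

86.8


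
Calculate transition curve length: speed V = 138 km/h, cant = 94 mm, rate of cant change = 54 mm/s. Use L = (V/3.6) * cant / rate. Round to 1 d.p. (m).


Convert speed: V = 138 / 3.6 = 38.3333 m/s
L = 38.3333 * 94 / 54
L = 3603.3333 / 54
L = 66.7 m

66.7


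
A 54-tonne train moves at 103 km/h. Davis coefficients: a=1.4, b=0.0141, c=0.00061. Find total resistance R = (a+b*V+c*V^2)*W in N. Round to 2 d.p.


b*V = 0.0141 * 103 = 1.4523
c*V^2 = 0.00061 * 10609 = 6.47149
R_per_t = 1.4 + 1.4523 + 6.47149 = 9.32379 N/t
R_total = 9.32379 * 54 = 503.48 N

503.48


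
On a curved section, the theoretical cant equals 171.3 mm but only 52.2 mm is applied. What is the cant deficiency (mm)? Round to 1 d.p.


Cant deficiency = equilibrium cant - actual cant
CD = 171.3 - 52.2
CD = 119.1 mm

119.1


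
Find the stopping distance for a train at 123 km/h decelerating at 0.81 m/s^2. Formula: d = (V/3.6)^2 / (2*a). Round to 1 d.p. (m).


Convert speed: V = 123 / 3.6 = 34.1667 m/s
V^2 = 1167.3611
d = 1167.3611 / (2 * 0.81)
d = 1167.3611 / 1.62
d = 720.6 m

720.6


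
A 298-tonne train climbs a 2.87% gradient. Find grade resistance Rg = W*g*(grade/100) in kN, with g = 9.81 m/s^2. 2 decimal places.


Rg = W * 9.81 * grade / 100
Rg = 298 * 9.81 * 2.87 / 100
Rg = 2923.38 * 0.0287
Rg = 83.90 kN

83.90


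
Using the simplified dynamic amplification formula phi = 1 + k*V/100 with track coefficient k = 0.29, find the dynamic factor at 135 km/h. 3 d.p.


phi = 1 + k * V / 100
phi = 1 + 0.29 * 135 / 100
phi = 1 + 0.3915
phi = 1.392

1.392


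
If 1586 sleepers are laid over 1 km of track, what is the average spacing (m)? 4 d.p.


Spacing = 1000 m / number of sleepers
Spacing = 1000 / 1586
Spacing = 0.6305 m

0.6305


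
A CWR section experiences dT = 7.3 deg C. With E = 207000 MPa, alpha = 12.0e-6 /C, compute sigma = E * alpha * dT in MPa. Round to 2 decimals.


sigma = E * alpha * dT
sigma = 207000 * 12.0e-6 * 7.3
sigma = 2.484 * 7.3
sigma = 18.13 MPa

18.13


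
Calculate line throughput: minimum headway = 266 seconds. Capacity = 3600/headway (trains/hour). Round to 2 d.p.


Capacity = 3600 / headway
Capacity = 3600 / 266
Capacity = 13.53 trains/hour

13.53


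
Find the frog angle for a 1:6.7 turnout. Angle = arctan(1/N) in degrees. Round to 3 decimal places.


1/N = 1/6.7 = 0.149254
angle = arctan(0.149254) = 0.14816 rad
angle = 0.14816 * 180/pi = 8.489 degrees

8.489


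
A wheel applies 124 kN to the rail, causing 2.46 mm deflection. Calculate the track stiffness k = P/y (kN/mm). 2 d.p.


Track stiffness k = P / y
k = 124 / 2.46
k = 50.41 kN/mm

50.41


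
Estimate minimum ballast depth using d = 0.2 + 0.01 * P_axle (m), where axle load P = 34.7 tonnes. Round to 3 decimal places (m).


d = 0.2 + 0.01 * 34.7
d = 0.2 + 0.347
d = 0.547 m

0.547


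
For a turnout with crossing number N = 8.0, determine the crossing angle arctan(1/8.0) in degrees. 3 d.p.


1/N = 1/8.0 = 0.125
angle = arctan(0.125) = 0.124355 rad
angle = 0.124355 * 180/pi = 7.125 degrees

7.125


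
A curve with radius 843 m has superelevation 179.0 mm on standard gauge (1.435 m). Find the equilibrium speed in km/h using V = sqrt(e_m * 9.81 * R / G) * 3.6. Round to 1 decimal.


Convert cant: e = 179.0 mm = 0.1790 m
V_ms = sqrt(0.1790 * 9.81 * 843 / 1.435)
V_ms = sqrt(1031.567645) = 32.118 m/s
V = 32.118 * 3.6 = 115.6 km/h

115.6


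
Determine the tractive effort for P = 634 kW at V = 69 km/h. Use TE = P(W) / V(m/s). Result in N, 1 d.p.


Convert: P = 634 kW = 634000 W
V = 69 / 3.6 = 19.1667 m/s
TE = 634000 / 19.1667
TE = 33078.3 N

33078.3


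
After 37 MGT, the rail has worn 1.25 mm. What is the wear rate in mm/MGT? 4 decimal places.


Wear rate = total wear / cumulative tonnage
Rate = 1.25 / 37
Rate = 0.0338 mm/MGT

0.0338


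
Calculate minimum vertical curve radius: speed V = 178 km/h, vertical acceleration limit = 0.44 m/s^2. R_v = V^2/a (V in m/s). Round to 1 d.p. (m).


Convert speed: V = 178 / 3.6 = 49.4444 m/s
V^2 = 2444.7531 m^2/s^2
R_v = 2444.7531 / 0.44
R_v = 5556.3 m

5556.3


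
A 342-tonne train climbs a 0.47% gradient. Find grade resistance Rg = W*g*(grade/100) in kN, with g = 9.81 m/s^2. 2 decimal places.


Rg = W * 9.81 * grade / 100
Rg = 342 * 9.81 * 0.47 / 100
Rg = 3355.02 * 0.0047
Rg = 15.77 kN

15.77


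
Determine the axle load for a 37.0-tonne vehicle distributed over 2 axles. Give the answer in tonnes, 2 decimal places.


Load per axle = total weight / number of axles
Load = 37.0 / 2
Load = 18.50 tonnes

18.50


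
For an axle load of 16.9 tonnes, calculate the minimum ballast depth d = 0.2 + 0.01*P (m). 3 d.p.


d = 0.2 + 0.01 * 16.9
d = 0.2 + 0.169
d = 0.369 m

0.369


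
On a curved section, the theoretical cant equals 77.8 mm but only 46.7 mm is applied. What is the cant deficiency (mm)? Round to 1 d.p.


Cant deficiency = equilibrium cant - actual cant
CD = 77.8 - 46.7
CD = 31.1 mm

31.1


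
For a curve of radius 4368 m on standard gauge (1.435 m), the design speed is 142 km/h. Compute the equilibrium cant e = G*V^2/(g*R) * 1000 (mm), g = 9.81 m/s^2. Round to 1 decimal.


Convert speed: V = 142 / 3.6 = 39.4444 m/s
Apply formula: e = 1.435 * 39.4444^2 / (9.81 * 4368)
e = 1.435 * 1555.8642 / 42850.08
e = 0.052104 m = 52.1 mm

52.1


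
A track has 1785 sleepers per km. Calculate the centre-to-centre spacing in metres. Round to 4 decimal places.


Spacing = 1000 m / number of sleepers
Spacing = 1000 / 1785
Spacing = 0.5602 m

0.5602


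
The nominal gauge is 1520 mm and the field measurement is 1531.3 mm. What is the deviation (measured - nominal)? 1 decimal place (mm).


Deviation = measured - nominal
Deviation = 1531.3 - 1520
Deviation = 11.3 mm

11.3


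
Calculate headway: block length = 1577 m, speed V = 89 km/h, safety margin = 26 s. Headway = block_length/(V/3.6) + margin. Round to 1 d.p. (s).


V = 89 / 3.6 = 24.7222 m/s
Block traversal time = 1577 / 24.7222 = 63.7888 s
Headway = 63.7888 + 26
Headway = 89.8 s

89.8


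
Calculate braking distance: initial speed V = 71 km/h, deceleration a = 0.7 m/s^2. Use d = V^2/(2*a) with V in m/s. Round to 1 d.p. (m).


Convert speed: V = 71 / 3.6 = 19.7222 m/s
V^2 = 388.966
d = 388.966 / (2 * 0.7)
d = 388.966 / 1.4
d = 277.8 m

277.8


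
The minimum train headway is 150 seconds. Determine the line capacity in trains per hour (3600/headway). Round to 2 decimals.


Capacity = 3600 / headway
Capacity = 3600 / 150
Capacity = 24.00 trains/hour

24.00


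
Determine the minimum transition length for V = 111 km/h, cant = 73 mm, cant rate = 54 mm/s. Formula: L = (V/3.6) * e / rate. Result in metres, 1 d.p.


Convert speed: V = 111 / 3.6 = 30.8333 m/s
L = 30.8333 * 73 / 54
L = 2250.8333 / 54
L = 41.7 m

41.7


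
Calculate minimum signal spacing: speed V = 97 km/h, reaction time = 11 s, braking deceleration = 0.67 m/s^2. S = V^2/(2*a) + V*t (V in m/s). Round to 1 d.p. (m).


V = 97 / 3.6 = 26.9444 m/s
Braking distance = 26.9444^2 / (2*0.67) = 541.7933 m
Sighting distance = 26.9444 * 11 = 296.3889 m
S = 541.7933 + 296.3889 = 838.2 m

838.2


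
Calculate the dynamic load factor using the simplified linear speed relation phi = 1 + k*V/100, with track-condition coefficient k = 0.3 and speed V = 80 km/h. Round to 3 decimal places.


phi = 1 + k * V / 100
phi = 1 + 0.3 * 80 / 100
phi = 1 + 0.24
phi = 1.240

1.240


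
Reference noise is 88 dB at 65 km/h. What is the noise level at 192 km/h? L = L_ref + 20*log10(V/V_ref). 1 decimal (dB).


V/V_ref = 192 / 65 = 2.953846
log10(2.953846) = 0.470388
20 * 0.470388 = 9.4078
L = 88 + 9.4078 = 97.4 dB

97.4


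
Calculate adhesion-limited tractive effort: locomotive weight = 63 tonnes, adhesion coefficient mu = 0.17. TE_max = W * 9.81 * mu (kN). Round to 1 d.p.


TE_max = W * g * mu
TE_max = 63 * 9.81 * 0.17
TE_max = 618.03 * 0.17
TE_max = 105.1 kN

105.1


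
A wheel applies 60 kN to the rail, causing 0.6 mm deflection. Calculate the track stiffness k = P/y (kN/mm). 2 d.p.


Track stiffness k = P / y
k = 60 / 0.6
k = 100.00 kN/mm

100.00


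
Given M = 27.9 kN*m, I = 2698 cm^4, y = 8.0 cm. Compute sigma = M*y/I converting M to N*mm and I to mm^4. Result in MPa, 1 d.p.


Convert units:
M = 27.9 kN*m = 27900000 N*mm
y = 8.0 cm = 80 mm
I = 2698 cm^4 = 26980000 mm^4
sigma = 27900000 * 80 / 26980000
sigma = 82.7 MPa

82.7


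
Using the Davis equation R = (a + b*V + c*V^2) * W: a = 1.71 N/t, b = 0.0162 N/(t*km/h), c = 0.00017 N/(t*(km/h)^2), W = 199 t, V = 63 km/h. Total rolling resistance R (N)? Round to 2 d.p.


b*V = 0.0162 * 63 = 1.0206
c*V^2 = 0.00017 * 3969 = 0.67473
R_per_t = 1.71 + 1.0206 + 0.67473 = 3.40533 N/t
R_total = 3.40533 * 199 = 677.66 N

677.66


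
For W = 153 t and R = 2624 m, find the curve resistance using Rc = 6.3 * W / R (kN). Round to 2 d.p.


Rc = 6.3 * W / R
Rc = 6.3 * 153 / 2624
Rc = 963.9 / 2624
Rc = 0.37 kN

0.37


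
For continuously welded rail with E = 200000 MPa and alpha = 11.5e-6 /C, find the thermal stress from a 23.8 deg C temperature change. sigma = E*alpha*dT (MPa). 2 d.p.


sigma = E * alpha * dT
sigma = 200000 * 11.5e-6 * 23.8
sigma = 2.3 * 23.8
sigma = 54.74 MPa

54.74


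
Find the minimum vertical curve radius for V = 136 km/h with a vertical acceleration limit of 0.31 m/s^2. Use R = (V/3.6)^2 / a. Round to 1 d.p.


Convert speed: V = 136 / 3.6 = 37.7778 m/s
V^2 = 1427.1605 m^2/s^2
R_v = 1427.1605 / 0.31
R_v = 4603.7 m

4603.7


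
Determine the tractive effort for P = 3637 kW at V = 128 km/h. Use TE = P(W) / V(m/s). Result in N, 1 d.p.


Convert: P = 3637 kW = 3637000 W
V = 128 / 3.6 = 35.5556 m/s
TE = 3637000 / 35.5556
TE = 102290.6 N

102290.6


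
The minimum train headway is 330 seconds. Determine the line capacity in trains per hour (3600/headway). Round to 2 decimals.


Capacity = 3600 / headway
Capacity = 3600 / 330
Capacity = 10.91 trains/hour

10.91


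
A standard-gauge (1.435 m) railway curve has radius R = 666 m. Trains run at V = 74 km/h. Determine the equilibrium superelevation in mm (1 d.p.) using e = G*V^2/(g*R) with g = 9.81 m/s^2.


Convert speed: V = 74 / 3.6 = 20.5556 m/s
Apply formula: e = 1.435 * 20.5556^2 / (9.81 * 666)
e = 1.435 * 422.5309 / 6533.46
e = 0.092804 m = 92.8 mm

92.8


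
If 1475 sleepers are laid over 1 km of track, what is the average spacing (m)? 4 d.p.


Spacing = 1000 m / number of sleepers
Spacing = 1000 / 1475
Spacing = 0.6780 m

0.6780


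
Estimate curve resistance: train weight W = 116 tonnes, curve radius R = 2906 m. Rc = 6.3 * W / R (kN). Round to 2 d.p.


Rc = 6.3 * W / R
Rc = 6.3 * 116 / 2906
Rc = 730.8 / 2906
Rc = 0.25 kN

0.25


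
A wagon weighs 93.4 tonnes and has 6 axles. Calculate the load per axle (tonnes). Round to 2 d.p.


Load per axle = total weight / number of axles
Load = 93.4 / 6
Load = 15.57 tonnes

15.57


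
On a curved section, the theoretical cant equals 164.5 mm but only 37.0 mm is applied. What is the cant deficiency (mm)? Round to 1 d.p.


Cant deficiency = equilibrium cant - actual cant
CD = 164.5 - 37.0
CD = 127.5 mm

127.5


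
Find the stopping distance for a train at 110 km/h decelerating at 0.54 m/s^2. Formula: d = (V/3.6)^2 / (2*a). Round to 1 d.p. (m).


Convert speed: V = 110 / 3.6 = 30.5556 m/s
V^2 = 933.642
d = 933.642 / (2 * 0.54)
d = 933.642 / 1.08
d = 864.5 m

864.5


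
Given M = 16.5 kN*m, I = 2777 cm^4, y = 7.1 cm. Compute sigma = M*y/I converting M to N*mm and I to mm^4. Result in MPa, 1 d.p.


Convert units:
M = 16.5 kN*m = 16500000 N*mm
y = 7.1 cm = 71 mm
I = 2777 cm^4 = 27770000 mm^4
sigma = 16500000 * 71 / 27770000
sigma = 42.2 MPa

42.2


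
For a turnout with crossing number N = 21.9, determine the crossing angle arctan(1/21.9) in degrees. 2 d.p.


1/N = 1/21.9 = 0.045662
angle = arctan(0.045662) = 0.04563 rad
angle = 0.04563 * 180/pi = 2.61 degrees

2.61


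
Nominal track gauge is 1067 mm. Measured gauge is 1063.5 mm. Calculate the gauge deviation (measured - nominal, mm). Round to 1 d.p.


Deviation = measured - nominal
Deviation = 1063.5 - 1067
Deviation = -3.5 mm

-3.5


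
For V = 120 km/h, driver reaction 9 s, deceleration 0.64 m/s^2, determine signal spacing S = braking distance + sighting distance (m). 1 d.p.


V = 120 / 3.6 = 33.3333 m/s
Braking distance = 33.3333^2 / (2*0.64) = 868.0556 m
Sighting distance = 33.3333 * 9 = 300.0 m
S = 868.0556 + 300.0 = 1168.1 m

1168.1


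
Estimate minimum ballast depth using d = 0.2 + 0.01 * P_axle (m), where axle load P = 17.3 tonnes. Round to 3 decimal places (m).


d = 0.2 + 0.01 * 17.3
d = 0.2 + 0.173
d = 0.373 m

0.373


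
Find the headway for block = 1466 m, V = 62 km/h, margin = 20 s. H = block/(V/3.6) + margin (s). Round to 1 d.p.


V = 62 / 3.6 = 17.2222 m/s
Block traversal time = 1466 / 17.2222 = 85.1226 s
Headway = 85.1226 + 20
Headway = 105.1 s

105.1


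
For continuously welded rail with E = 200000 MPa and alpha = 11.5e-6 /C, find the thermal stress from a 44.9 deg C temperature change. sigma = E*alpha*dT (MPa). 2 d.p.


sigma = E * alpha * dT
sigma = 200000 * 11.5e-6 * 44.9
sigma = 2.3 * 44.9
sigma = 103.27 MPa

103.27


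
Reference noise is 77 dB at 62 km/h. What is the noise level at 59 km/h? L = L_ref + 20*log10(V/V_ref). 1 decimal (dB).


V/V_ref = 59 / 62 = 0.951613
log10(0.951613) = -0.02154
20 * -0.02154 = -0.4308
L = 77 + -0.4308 = 76.6 dB

76.6


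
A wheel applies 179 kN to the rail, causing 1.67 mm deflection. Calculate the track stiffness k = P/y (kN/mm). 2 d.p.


Track stiffness k = P / y
k = 179 / 1.67
k = 107.19 kN/mm

107.19


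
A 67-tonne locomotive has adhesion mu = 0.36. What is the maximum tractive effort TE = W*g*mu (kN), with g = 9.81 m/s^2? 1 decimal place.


TE_max = W * g * mu
TE_max = 67 * 9.81 * 0.36
TE_max = 657.27 * 0.36
TE_max = 236.6 kN

236.6


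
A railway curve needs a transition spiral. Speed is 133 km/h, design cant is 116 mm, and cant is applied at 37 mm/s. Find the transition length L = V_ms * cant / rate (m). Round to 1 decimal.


Convert speed: V = 133 / 3.6 = 36.9444 m/s
L = 36.9444 * 116 / 37
L = 4285.5556 / 37
L = 115.8 m

115.8


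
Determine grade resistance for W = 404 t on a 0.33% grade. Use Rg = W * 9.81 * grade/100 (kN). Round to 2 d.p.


Rg = W * 9.81 * grade / 100
Rg = 404 * 9.81 * 0.33 / 100
Rg = 3963.24 * 0.0033
Rg = 13.08 kN

13.08


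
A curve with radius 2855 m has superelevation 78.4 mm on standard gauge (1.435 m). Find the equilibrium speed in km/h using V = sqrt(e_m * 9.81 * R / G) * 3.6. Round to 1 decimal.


Convert cant: e = 78.4 mm = 0.0784 m
V_ms = sqrt(0.0784 * 9.81 * 2855 / 1.435)
V_ms = sqrt(1530.168585) = 39.1174 m/s
V = 39.1174 * 3.6 = 140.8 km/h

140.8


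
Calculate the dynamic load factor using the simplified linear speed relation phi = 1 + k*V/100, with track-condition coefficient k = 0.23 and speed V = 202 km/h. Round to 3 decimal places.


phi = 1 + k * V / 100
phi = 1 + 0.23 * 202 / 100
phi = 1 + 0.4646
phi = 1.465

1.465


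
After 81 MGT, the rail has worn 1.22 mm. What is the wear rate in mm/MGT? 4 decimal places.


Wear rate = total wear / cumulative tonnage
Rate = 1.22 / 81
Rate = 0.0151 mm/MGT

0.0151


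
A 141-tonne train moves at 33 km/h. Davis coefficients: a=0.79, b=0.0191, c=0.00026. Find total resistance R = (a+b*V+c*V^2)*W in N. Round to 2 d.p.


b*V = 0.0191 * 33 = 0.6303
c*V^2 = 0.00026 * 1089 = 0.28314
R_per_t = 0.79 + 0.6303 + 0.28314 = 1.70344 N/t
R_total = 1.70344 * 141 = 240.19 N

240.19


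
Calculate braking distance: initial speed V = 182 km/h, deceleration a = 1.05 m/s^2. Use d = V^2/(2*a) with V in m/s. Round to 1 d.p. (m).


Convert speed: V = 182 / 3.6 = 50.5556 m/s
V^2 = 2555.8642
d = 2555.8642 / (2 * 1.05)
d = 2555.8642 / 2.1
d = 1217.1 m

1217.1


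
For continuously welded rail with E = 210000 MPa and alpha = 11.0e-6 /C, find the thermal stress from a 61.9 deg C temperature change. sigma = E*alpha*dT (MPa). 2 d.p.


sigma = E * alpha * dT
sigma = 210000 * 11.0e-6 * 61.9
sigma = 2.31 * 61.9
sigma = 142.99 MPa

142.99


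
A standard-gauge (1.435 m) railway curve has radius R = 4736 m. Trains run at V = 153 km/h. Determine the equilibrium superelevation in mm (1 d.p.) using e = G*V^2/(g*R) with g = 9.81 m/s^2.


Convert speed: V = 153 / 3.6 = 42.5 m/s
Apply formula: e = 1.435 * 42.5^2 / (9.81 * 4736)
e = 1.435 * 1806.25 / 46460.16
e = 0.055789 m = 55.8 mm

55.8


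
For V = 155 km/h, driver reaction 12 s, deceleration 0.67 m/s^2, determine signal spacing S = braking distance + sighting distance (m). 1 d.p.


V = 155 / 3.6 = 43.0556 m/s
Braking distance = 43.0556^2 / (2*0.67) = 1383.4186 m
Sighting distance = 43.0556 * 12 = 516.6667 m
S = 1383.4186 + 516.6667 = 1900.1 m

1900.1


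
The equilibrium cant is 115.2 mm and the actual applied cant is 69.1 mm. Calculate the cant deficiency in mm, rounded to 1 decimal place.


Cant deficiency = equilibrium cant - actual cant
CD = 115.2 - 69.1
CD = 46.1 mm

46.1


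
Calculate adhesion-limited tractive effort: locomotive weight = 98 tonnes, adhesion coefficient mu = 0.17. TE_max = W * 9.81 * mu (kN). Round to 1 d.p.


TE_max = W * g * mu
TE_max = 98 * 9.81 * 0.17
TE_max = 961.38 * 0.17
TE_max = 163.4 kN

163.4


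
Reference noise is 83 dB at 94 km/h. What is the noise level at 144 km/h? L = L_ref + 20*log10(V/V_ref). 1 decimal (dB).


V/V_ref = 144 / 94 = 1.531915
log10(1.531915) = 0.185235
20 * 0.185235 = 3.7047
L = 83 + 3.7047 = 86.7 dB

86.7


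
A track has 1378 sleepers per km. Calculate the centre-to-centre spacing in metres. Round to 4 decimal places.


Spacing = 1000 m / number of sleepers
Spacing = 1000 / 1378
Spacing = 0.7257 m

0.7257


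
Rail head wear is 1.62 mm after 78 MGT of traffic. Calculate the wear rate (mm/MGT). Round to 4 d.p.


Wear rate = total wear / cumulative tonnage
Rate = 1.62 / 78
Rate = 0.0208 mm/MGT

0.0208


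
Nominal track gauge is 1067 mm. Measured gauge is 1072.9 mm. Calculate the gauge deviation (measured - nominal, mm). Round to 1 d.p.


Deviation = measured - nominal
Deviation = 1072.9 - 1067
Deviation = 5.9 mm

5.9


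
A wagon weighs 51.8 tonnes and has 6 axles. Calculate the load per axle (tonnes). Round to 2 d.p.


Load per axle = total weight / number of axles
Load = 51.8 / 6
Load = 8.63 tonnes

8.63


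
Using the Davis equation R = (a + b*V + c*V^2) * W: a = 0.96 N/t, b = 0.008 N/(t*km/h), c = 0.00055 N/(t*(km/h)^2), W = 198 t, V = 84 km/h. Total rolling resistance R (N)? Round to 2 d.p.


b*V = 0.008 * 84 = 0.672
c*V^2 = 0.00055 * 7056 = 3.8808
R_per_t = 0.96 + 0.672 + 3.8808 = 5.5128 N/t
R_total = 5.5128 * 198 = 1091.53 N

1091.53


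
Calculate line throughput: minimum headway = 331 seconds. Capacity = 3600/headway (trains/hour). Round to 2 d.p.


Capacity = 3600 / headway
Capacity = 3600 / 331
Capacity = 10.88 trains/hour

10.88


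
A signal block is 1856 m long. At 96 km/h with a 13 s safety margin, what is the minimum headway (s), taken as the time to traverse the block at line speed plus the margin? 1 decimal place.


V = 96 / 3.6 = 26.6667 m/s
Block traversal time = 1856 / 26.6667 = 69.6 s
Headway = 69.6 + 13
Headway = 82.6 s

82.6


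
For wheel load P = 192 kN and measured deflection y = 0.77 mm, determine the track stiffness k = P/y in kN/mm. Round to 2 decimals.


Track stiffness k = P / y
k = 192 / 0.77
k = 249.35 kN/mm

249.35


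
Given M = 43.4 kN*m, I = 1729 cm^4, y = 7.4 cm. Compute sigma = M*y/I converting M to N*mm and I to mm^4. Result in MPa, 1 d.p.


Convert units:
M = 43.4 kN*m = 43400000 N*mm
y = 7.4 cm = 74 mm
I = 1729 cm^4 = 17290000 mm^4
sigma = 43400000 * 74 / 17290000
sigma = 185.7 MPa

185.7


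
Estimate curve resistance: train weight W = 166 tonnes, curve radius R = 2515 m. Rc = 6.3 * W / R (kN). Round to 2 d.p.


Rc = 6.3 * W / R
Rc = 6.3 * 166 / 2515
Rc = 1045.8 / 2515
Rc = 0.42 kN

0.42


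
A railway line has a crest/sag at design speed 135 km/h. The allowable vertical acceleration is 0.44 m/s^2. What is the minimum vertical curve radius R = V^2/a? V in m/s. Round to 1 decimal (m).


Convert speed: V = 135 / 3.6 = 37.5 m/s
V^2 = 1406.25 m^2/s^2
R_v = 1406.25 / 0.44
R_v = 3196.0 m

3196.0


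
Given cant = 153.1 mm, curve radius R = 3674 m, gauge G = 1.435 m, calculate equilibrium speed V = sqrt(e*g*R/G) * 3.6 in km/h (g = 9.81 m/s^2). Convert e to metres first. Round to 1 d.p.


Convert cant: e = 153.1 mm = 0.1531 m
V_ms = sqrt(0.1531 * 9.81 * 3674 / 1.435)
V_ms = sqrt(3845.310811) = 62.0106 m/s
V = 62.0106 * 3.6 = 223.2 km/h

223.2


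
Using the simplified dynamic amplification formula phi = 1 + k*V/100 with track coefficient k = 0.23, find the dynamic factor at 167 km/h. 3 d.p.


phi = 1 + k * V / 100
phi = 1 + 0.23 * 167 / 100
phi = 1 + 0.3841
phi = 1.384

1.384


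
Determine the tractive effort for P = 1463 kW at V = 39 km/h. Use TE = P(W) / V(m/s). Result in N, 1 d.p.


Convert: P = 1463 kW = 1463000 W
V = 39 / 3.6 = 10.8333 m/s
TE = 1463000 / 10.8333
TE = 135046.2 N

135046.2


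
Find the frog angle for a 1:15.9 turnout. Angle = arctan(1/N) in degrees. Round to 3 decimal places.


1/N = 1/15.9 = 0.062893
angle = arctan(0.062893) = 0.06281 rad
angle = 0.06281 * 180/pi = 3.599 degrees

3.599


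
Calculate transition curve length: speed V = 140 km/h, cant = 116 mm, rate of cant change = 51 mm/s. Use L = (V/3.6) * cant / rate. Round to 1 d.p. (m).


Convert speed: V = 140 / 3.6 = 38.8889 m/s
L = 38.8889 * 116 / 51
L = 4511.1111 / 51
L = 88.5 m

88.5


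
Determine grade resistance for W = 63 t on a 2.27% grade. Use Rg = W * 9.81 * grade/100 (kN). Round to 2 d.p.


Rg = W * 9.81 * grade / 100
Rg = 63 * 9.81 * 2.27 / 100
Rg = 618.03 * 0.0227
Rg = 14.03 kN

14.03


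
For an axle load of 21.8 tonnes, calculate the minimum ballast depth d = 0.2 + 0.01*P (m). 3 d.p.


d = 0.2 + 0.01 * 21.8
d = 0.2 + 0.218
d = 0.418 m

0.418


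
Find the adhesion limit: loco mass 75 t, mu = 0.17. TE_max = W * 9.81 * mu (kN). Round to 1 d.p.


TE_max = W * g * mu
TE_max = 75 * 9.81 * 0.17
TE_max = 735.75 * 0.17
TE_max = 125.1 kN

125.1


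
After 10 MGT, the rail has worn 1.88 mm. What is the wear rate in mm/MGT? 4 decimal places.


Wear rate = total wear / cumulative tonnage
Rate = 1.88 / 10
Rate = 0.1880 mm/MGT

0.1880


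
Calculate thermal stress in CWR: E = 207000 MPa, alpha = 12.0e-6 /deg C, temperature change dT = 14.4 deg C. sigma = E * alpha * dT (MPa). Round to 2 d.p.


sigma = E * alpha * dT
sigma = 207000 * 12.0e-6 * 14.4
sigma = 2.484 * 14.4
sigma = 35.77 MPa

35.77


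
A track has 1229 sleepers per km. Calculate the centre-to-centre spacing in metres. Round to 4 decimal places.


Spacing = 1000 m / number of sleepers
Spacing = 1000 / 1229
Spacing = 0.8137 m

0.8137


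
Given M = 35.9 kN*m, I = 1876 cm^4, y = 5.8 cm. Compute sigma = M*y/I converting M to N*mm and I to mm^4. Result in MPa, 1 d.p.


Convert units:
M = 35.9 kN*m = 35900000 N*mm
y = 5.8 cm = 58 mm
I = 1876 cm^4 = 18760000 mm^4
sigma = 35900000 * 58 / 18760000
sigma = 111.0 MPa

111.0


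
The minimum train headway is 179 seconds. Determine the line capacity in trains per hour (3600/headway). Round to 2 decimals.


Capacity = 3600 / headway
Capacity = 3600 / 179
Capacity = 20.11 trains/hour

20.11


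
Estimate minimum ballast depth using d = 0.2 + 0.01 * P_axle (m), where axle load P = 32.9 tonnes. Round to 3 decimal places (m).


d = 0.2 + 0.01 * 32.9
d = 0.2 + 0.329
d = 0.529 m

0.529


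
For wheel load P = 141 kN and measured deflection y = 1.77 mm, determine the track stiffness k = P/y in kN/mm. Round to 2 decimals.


Track stiffness k = P / y
k = 141 / 1.77
k = 79.66 kN/mm

79.66


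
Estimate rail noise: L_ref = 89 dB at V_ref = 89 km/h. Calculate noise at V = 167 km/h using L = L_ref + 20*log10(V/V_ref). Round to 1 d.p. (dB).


V/V_ref = 167 / 89 = 1.876404
log10(1.876404) = 0.273326
20 * 0.273326 = 5.4665
L = 89 + 5.4665 = 94.5 dB

94.5


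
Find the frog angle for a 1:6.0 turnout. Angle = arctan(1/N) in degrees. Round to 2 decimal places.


1/N = 1/6.0 = 0.166667
angle = arctan(0.166667) = 0.165149 rad
angle = 0.165149 * 180/pi = 9.46 degrees

9.46


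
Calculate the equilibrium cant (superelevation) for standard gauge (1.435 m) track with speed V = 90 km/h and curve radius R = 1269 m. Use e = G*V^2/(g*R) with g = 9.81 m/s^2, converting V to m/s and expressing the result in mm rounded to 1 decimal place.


Convert speed: V = 90 / 3.6 = 25.0 m/s
Apply formula: e = 1.435 * 25.0^2 / (9.81 * 1269)
e = 1.435 * 625.0 / 12448.89
e = 0.072045 m = 72.0 mm

72.0


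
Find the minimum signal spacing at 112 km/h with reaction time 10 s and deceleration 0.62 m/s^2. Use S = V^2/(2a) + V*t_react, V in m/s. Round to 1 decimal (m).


V = 112 / 3.6 = 31.1111 m/s
Braking distance = 31.1111^2 / (2*0.62) = 780.5655 m
Sighting distance = 31.1111 * 10 = 311.1111 m
S = 780.5655 + 311.1111 = 1091.7 m

1091.7


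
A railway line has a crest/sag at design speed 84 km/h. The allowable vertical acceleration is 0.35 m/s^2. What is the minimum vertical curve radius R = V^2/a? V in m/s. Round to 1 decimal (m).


Convert speed: V = 84 / 3.6 = 23.3333 m/s
V^2 = 544.4444 m^2/s^2
R_v = 544.4444 / 0.35
R_v = 1555.6 m

1555.6


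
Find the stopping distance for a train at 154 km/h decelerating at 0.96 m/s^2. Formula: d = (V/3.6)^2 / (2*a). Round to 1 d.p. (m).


Convert speed: V = 154 / 3.6 = 42.7778 m/s
V^2 = 1829.9383
d = 1829.9383 / (2 * 0.96)
d = 1829.9383 / 1.92
d = 953.1 m

953.1


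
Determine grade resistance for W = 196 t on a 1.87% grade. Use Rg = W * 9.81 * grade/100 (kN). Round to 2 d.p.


Rg = W * 9.81 * grade / 100
Rg = 196 * 9.81 * 1.87 / 100
Rg = 1922.76 * 0.0187
Rg = 35.96 kN

35.96


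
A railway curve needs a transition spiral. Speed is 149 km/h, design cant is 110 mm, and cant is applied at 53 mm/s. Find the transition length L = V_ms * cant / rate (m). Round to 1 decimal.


Convert speed: V = 149 / 3.6 = 41.3889 m/s
L = 41.3889 * 110 / 53
L = 4552.7778 / 53
L = 85.9 m

85.9


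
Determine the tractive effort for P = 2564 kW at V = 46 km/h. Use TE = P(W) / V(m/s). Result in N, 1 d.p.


Convert: P = 2564 kW = 2564000 W
V = 46 / 3.6 = 12.7778 m/s
TE = 2564000 / 12.7778
TE = 200660.9 N

200660.9


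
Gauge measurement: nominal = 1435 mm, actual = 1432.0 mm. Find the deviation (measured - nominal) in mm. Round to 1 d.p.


Deviation = measured - nominal
Deviation = 1432.0 - 1435
Deviation = -3.0 mm

-3.0


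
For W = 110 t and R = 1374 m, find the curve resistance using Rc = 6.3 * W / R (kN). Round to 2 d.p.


Rc = 6.3 * W / R
Rc = 6.3 * 110 / 1374
Rc = 693.0 / 1374
Rc = 0.50 kN

0.50


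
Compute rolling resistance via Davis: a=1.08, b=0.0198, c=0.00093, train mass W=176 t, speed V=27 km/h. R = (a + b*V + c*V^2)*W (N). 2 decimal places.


b*V = 0.0198 * 27 = 0.5346
c*V^2 = 0.00093 * 729 = 0.67797
R_per_t = 1.08 + 0.5346 + 0.67797 = 2.29257 N/t
R_total = 2.29257 * 176 = 403.49 N

403.49


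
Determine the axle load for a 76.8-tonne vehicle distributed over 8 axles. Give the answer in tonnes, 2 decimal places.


Load per axle = total weight / number of axles
Load = 76.8 / 8
Load = 9.60 tonnes

9.60


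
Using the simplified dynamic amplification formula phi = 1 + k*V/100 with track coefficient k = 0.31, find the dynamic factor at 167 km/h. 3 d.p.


phi = 1 + k * V / 100
phi = 1 + 0.31 * 167 / 100
phi = 1 + 0.5177
phi = 1.518

1.518


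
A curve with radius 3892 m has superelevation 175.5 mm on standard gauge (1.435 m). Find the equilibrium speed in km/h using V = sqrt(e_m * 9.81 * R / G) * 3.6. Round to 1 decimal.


Convert cant: e = 175.5 mm = 0.1755 m
V_ms = sqrt(0.1755 * 9.81 * 3892 / 1.435)
V_ms = sqrt(4669.464293) = 68.3335 m/s
V = 68.3335 * 3.6 = 246.0 km/h

246.0


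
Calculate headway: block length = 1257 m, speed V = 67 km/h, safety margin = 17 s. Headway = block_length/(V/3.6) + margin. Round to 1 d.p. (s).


V = 67 / 3.6 = 18.6111 m/s
Block traversal time = 1257 / 18.6111 = 67.5403 s
Headway = 67.5403 + 17
Headway = 84.5 s

84.5


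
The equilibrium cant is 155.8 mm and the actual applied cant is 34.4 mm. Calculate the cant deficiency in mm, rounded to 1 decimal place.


Cant deficiency = equilibrium cant - actual cant
CD = 155.8 - 34.4
CD = 121.4 mm

121.4


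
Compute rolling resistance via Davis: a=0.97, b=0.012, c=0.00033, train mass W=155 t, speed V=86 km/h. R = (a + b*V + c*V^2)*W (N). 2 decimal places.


b*V = 0.012 * 86 = 1.032
c*V^2 = 0.00033 * 7396 = 2.44068
R_per_t = 0.97 + 1.032 + 2.44068 = 4.44268 N/t
R_total = 4.44268 * 155 = 688.62 N

688.62


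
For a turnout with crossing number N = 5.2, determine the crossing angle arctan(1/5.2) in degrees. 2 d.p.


1/N = 1/5.2 = 0.192308
angle = arctan(0.192308) = 0.189988 rad
angle = 0.189988 * 180/pi = 10.89 degrees

10.89


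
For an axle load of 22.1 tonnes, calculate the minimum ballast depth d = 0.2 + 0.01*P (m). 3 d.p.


d = 0.2 + 0.01 * 22.1
d = 0.2 + 0.221
d = 0.421 m

0.421


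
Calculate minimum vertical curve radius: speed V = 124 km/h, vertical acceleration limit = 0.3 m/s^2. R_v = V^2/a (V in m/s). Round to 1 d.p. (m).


Convert speed: V = 124 / 3.6 = 34.4444 m/s
V^2 = 1186.4198 m^2/s^2
R_v = 1186.4198 / 0.3
R_v = 3954.7 m

3954.7


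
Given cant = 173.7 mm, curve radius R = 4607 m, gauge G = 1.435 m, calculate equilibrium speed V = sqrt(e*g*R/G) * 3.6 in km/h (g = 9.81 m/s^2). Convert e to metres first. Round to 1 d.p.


Convert cant: e = 173.7 mm = 0.1737 m
V_ms = sqrt(0.1737 * 9.81 * 4607 / 1.435)
V_ms = sqrt(5470.602215) = 73.9635 m/s
V = 73.9635 * 3.6 = 266.3 km/h

266.3


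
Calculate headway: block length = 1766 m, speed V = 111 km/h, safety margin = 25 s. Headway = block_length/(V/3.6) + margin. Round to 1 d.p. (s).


V = 111 / 3.6 = 30.8333 m/s
Block traversal time = 1766 / 30.8333 = 57.2757 s
Headway = 57.2757 + 25
Headway = 82.3 s

82.3


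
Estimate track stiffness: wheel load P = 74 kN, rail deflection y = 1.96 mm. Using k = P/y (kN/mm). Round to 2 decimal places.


Track stiffness k = P / y
k = 74 / 1.96
k = 37.76 kN/mm

37.76


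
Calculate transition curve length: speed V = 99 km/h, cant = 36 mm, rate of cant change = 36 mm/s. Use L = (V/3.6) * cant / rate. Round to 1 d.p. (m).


Convert speed: V = 99 / 3.6 = 27.5 m/s
L = 27.5 * 36 / 36
L = 990.0 / 36
L = 27.5 m

27.5


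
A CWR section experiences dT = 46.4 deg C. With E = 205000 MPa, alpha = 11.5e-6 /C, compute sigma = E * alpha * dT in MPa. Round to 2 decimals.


sigma = E * alpha * dT
sigma = 205000 * 11.5e-6 * 46.4
sigma = 2.3575 * 46.4
sigma = 109.39 MPa

109.39


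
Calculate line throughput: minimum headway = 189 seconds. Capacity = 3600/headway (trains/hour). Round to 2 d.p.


Capacity = 3600 / headway
Capacity = 3600 / 189
Capacity = 19.05 trains/hour

19.05


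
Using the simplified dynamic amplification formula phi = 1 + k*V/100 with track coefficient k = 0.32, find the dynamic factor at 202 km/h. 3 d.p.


phi = 1 + k * V / 100
phi = 1 + 0.32 * 202 / 100
phi = 1 + 0.6464
phi = 1.646

1.646


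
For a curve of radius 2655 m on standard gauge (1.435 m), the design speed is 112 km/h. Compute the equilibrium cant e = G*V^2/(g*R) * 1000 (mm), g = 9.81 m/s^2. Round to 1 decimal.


Convert speed: V = 112 / 3.6 = 31.1111 m/s
Apply formula: e = 1.435 * 31.1111^2 / (9.81 * 2655)
e = 1.435 * 967.9012 / 26045.55
e = 0.053327 m = 53.3 mm

53.3


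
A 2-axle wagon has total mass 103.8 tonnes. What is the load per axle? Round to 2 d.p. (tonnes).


Load per axle = total weight / number of axles
Load = 103.8 / 2
Load = 51.90 tonnes

51.90
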